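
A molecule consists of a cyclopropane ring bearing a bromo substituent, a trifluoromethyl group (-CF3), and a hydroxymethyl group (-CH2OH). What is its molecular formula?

Atom tally by fragment:
  cyclopropane ring core → C:3 H:6
  (− 3 ring H displaced by substituents)
  + Br → Br:1
  + CF3 → C:1 F:3
  + CH2OH → C:1 H:3 O:1
Element totals:
  C: 5
  H: 6
  Br: 1
  F: 3
  O: 1

C5H6BrF3O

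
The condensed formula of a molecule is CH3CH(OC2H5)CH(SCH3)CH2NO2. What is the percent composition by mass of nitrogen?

7.25%

Atom tally by fragment:
  CH3 → C:1 H:3
  CH(OC2H5) → C:3 H:6 O:1
  CH(SCH3) → C:2 H:4 S:1
  CH2NO2 → C:1 H:2 N:1 O:2
Element totals:
  C: 7
  H: 15
  N: 1
  O: 3
  S: 1
Molecular formula: C7H15NO3S.
Molar mass = 193.261 g/mol.
Mass from N: 1 × 14.007 = 14.007 g/mol.
%N = 14.007 / 193.261 × 100 = 7.25%.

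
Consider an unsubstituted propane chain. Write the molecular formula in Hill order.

C3H8

Atom tally by fragment:
  CH3 → C:1 H:3
  CH2 → C:1 H:2
  CH3 → C:1 H:3
Element totals:
  C: 3
  H: 8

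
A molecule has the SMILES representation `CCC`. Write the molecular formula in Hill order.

C3H8

Atom tally by fragment:
  CH3 → C:1 H:3
  CH2 → C:1 H:2
  CH3 → C:1 H:3
Element totals:
  C: 3
  H: 8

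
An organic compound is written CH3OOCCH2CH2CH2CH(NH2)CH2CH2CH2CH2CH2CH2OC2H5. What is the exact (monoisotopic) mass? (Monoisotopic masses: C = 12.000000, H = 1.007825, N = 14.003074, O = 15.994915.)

259.2147

Atom tally by fragment:
  CH3OOCCH2 → C:3 H:5 O:2
  CH2 → C:1 H:2
  CH2 → C:1 H:2
  CH(NH2) → C:1 H:3 N:1
  CH2 → C:1 H:2
  CH2 → C:1 H:2
  CH2 → C:1 H:2
  CH2 → C:1 H:2
  CH2 → C:1 H:2
  CH2OC2H5 → C:3 H:7 O:1
Element totals:
  C: 14
  H: 29
  N: 1
  O: 3
Molecular formula: C14H29NO3.
  M = 14(12.0) + 29(1.007825) + 14.003074 + 3(15.994915)
    = 168.000000 + 29.226925 + 14.003074 + 47.984745 = 259.214744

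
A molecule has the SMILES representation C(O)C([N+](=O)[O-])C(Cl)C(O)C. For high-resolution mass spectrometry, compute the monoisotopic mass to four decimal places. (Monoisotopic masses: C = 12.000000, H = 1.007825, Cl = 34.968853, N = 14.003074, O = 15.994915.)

183.0298

Atom tally by fragment:
  HOCH2 → C:1 H:3 O:1
  CH(NO2) → C:1 H:1 N:1 O:2
  CH(Cl) → C:1 H:1 Cl:1
  CH(OH) → C:1 H:2 O:1
  CH3 → C:1 H:3
Element totals:
  C: 5
  H: 10
  Cl: 1
  N: 1
  O: 4
Molecular formula: C5H10ClNO4.
  M = 5(12.0) + 10(1.007825) + 34.968853 + 14.003074 + 4(15.994915)
    = 60.000000 + 10.078250 + 34.968853 + 14.003074 + 63.979660 = 183.029837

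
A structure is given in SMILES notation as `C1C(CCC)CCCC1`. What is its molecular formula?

C9H18

Atom tally by fragment:
  cyclohexane ring core → C:6 H:12
  (− 1 ring H displaced by substituents)
  + CH2CH2CH3 → C:3 H:7
Element totals:
  C: 9
  H: 18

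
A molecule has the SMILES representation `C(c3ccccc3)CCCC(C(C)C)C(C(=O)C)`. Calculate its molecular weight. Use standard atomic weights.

246.39 g/mol

Atom tally by fragment:
  C6H5CH2 → C:7 H:7
  CH2 → C:1 H:2
  CH2 → C:1 H:2
  CH2 → C:1 H:2
  CH(CH(CH3)2) → C:4 H:8
  CH2COCH3 → C:3 H:5 O:1
Element totals:
  C: 17
  H: 26
  O: 1
Molecular formula: C17H26O.
  M = 17(12.011) + 26(1.008) + 15.999
    = 204.187 + 26.208 + 15.999 = 246.394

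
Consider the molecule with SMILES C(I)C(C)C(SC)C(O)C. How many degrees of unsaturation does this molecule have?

Atom tally by fragment:
  ICH2 → C:1 H:2 I:1
  CH(CH3) → C:2 H:4
  CH(SCH3) → C:2 H:4 S:1
  CH(OH) → C:1 H:2 O:1
  CH3 → C:1 H:3
Element totals:
  C: 7
  H: 15
  I: 1
  O: 1
  S: 1
Molecular formula: C7H15IOS.
DoU = (2C + 2 + N − H − X) / 2 = (2·7 + 2 + 0 − 15 − 1) / 2 = 0.

0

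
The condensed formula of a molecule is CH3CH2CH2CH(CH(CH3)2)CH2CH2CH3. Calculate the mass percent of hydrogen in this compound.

Atom tally by fragment:
  CH3 → C:1 H:3
  CH2 → C:1 H:2
  CH2 → C:1 H:2
  CH(CH(CH3)2) → C:4 H:8
  CH2 → C:1 H:2
  CH2 → C:1 H:2
  CH3 → C:1 H:3
Element totals:
  C: 10
  H: 22
Molecular formula: C10H22.
Molar mass = 142.286 g/mol.
Mass from H: 22 × 1.008 = 22.176 g/mol.
%H = 22.176 / 142.286 × 100 = 15.59%.

15.59%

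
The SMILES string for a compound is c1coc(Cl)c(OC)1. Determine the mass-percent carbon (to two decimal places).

45.31%

Atom tally by fragment:
  furan ring core → C:4 H:4 O:1
  (− 2 ring H displaced by substituents)
  + Cl → Cl:1
  + OCH3 → C:1 H:3 O:1
Element totals:
  C: 5
  H: 5
  Cl: 1
  O: 2
Molecular formula: C5H5ClO2.
Molar mass = 132.543 g/mol.
Mass from C: 5 × 12.011 = 60.055 g/mol.
%C = 60.055 / 132.543 × 100 = 45.31%.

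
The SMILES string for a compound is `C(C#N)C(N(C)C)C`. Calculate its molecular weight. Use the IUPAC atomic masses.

Atom tally by fragment:
  NCCH2 → C:2 H:2 N:1
  CH(N(CH3)2) → C:3 H:7 N:1
  CH3 → C:1 H:3
Element totals:
  C: 6
  H: 12
  N: 2
Molecular formula: C6H12N2.
  M = 6(12.011) + 12(1.008) + 2(14.007)
    = 72.066 + 12.096 + 28.014 = 112.176

112.18 g/mol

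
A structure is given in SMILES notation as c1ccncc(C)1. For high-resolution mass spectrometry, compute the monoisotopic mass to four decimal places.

Atom tally by fragment:
  pyridine ring core → C:5 H:5 N:1
  (− 1 ring H displaced by substituents)
  + CH3 → C:1 H:3
Element totals:
  C: 6
  H: 7
  N: 1
Molecular formula: C6H7N.
  M = 6(12.0) + 7(1.007825) + 14.003074
    = 72.000000 + 7.054775 + 14.003074 = 93.057849

93.0578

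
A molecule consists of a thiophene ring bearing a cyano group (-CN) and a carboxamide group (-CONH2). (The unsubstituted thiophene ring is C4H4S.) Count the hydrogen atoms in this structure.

4

Atom tally by fragment:
  thiophene ring core → C:4 H:4 S:1
  (− 2 ring H displaced by substituents)
  + CN → C:1 N:1
  + CONH2 → C:1 H:2 O:1 N:1
Element totals:
  C: 6
  H: 4
  N: 2
  O: 1
  S: 1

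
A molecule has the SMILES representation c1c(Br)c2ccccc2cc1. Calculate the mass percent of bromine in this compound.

38.59%

Atom tally by fragment:
  naphthalene ring system core → C:10 H:8
  (− 1 ring H displaced by substituents)
  + Br → Br:1
Element totals:
  C: 10
  H: 7
  Br: 1
Molecular formula: C10H7Br.
Molar mass = 207.070 g/mol.
Mass from Br: 1 × 79.904 = 79.904 g/mol.
%Br = 79.904 / 207.070 × 100 = 38.59%.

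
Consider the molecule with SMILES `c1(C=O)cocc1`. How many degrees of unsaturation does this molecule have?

Atom tally by fragment:
  furan ring core → C:4 H:4 O:1
  (− 1 ring H displaced by substituents)
  + CHO → C:1 H:1 O:1
Element totals:
  C: 5
  H: 4
  O: 2
Molecular formula: C5H4O2.
DoU = (2C + 2 + N − H − X) / 2 = (2·5 + 2 + 0 − 4 − 0) / 2 = 4.

4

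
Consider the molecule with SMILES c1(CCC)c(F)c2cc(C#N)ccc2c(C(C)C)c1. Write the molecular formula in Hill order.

C17H18FN

Atom tally by fragment:
  naphthalene ring system core → C:10 H:8
  (− 4 ring H displaced by substituents)
  + CH2CH2CH3 → C:3 H:7
  + F → F:1
  + CN → C:1 N:1
  + CH(CH3)2 → C:3 H:7
Element totals:
  C: 17
  H: 18
  F: 1
  N: 1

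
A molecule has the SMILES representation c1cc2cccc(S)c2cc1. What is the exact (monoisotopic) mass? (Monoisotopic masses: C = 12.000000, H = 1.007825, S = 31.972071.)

Atom tally by fragment:
  naphthalene ring system core → C:10 H:8
  (− 1 ring H displaced by substituents)
  + SH → S:1 H:1
Element totals:
  C: 10
  H: 8
  S: 1
Molecular formula: C10H8S.
  M = 10(12.0) + 8(1.007825) + 31.972071
    = 120.000000 + 8.062600 + 31.972071 = 160.034671

160.0347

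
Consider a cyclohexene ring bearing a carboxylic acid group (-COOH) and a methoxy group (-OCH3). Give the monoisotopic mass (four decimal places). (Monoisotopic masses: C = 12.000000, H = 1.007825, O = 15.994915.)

156.0786

Atom tally by fragment:
  cyclohexene ring core → C:6 H:10
  (− 2 ring H displaced by substituents)
  + COOH → C:1 H:1 O:2
  + OCH3 → C:1 H:3 O:1
Element totals:
  C: 8
  H: 12
  O: 3
Molecular formula: C8H12O3.
  M = 8(12.0) + 12(1.007825) + 3(15.994915)
    = 96.000000 + 12.093900 + 47.984745 = 156.078645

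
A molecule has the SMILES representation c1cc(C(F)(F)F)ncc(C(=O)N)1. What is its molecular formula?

Atom tally by fragment:
  pyridine ring core → C:5 H:5 N:1
  (− 2 ring H displaced by substituents)
  + CF3 → C:1 F:3
  + CONH2 → C:1 H:2 O:1 N:1
Element totals:
  C: 7
  H: 5
  F: 3
  N: 2
  O: 1

C7H5F3N2O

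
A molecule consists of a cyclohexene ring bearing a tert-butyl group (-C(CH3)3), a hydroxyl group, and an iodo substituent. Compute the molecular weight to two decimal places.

280.15 g/mol

Atom tally by fragment:
  cyclohexene ring core → C:6 H:10
  (− 3 ring H displaced by substituents)
  + C(CH3)3 → C:4 H:9
  + OH → O:1 H:1
  + I → I:1
Element totals:
  C: 10
  H: 17
  I: 1
  O: 1
Molecular formula: C10H17IO.
  M = 10(12.011) + 17(1.008) + 126.904 + 15.999
    = 120.110 + 17.136 + 126.904 + 15.999 = 280.149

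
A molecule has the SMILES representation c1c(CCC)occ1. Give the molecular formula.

C7H10O

Atom tally by fragment:
  furan ring core → C:4 H:4 O:1
  (− 1 ring H displaced by substituents)
  + CH2CH2CH3 → C:3 H:7
Element totals:
  C: 7
  H: 10
  O: 1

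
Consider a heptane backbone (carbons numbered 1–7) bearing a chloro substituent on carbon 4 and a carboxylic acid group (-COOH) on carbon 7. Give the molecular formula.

Atom tally by fragment:
  CH3 → C:1 H:3
  CH2 → C:1 H:2
  CH2 → C:1 H:2
  CH(Cl) → C:1 H:1 Cl:1
  CH2 → C:1 H:2
  CH2 → C:1 H:2
  CH2COOH → C:2 H:3 O:2
Element totals:
  C: 8
  H: 15
  Cl: 1
  O: 2

C8H15ClO2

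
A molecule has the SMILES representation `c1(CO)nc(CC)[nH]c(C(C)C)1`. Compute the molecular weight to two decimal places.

168.24 g/mol

Atom tally by fragment:
  imidazole ring core → C:3 H:4 N:2
  (− 3 ring H displaced by substituents)
  + CH2OH → C:1 H:3 O:1
  + C2H5 → C:2 H:5
  + CH(CH3)2 → C:3 H:7
Element totals:
  C: 9
  H: 16
  N: 2
  O: 1
Molecular formula: C9H16N2O.
  M = 9(12.011) + 16(1.008) + 2(14.007) + 15.999
    = 108.099 + 16.128 + 28.014 + 15.999 = 168.240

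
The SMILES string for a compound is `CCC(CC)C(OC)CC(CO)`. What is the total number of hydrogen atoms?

Atom tally by fragment:
  CH3 → C:1 H:3
  CH2 → C:1 H:2
  CH(C2H5) → C:3 H:6
  CH(OCH3) → C:2 H:4 O:1
  CH2 → C:1 H:2
  CH2CH2OH → C:2 H:5 O:1
Element totals:
  C: 10
  H: 22
  O: 2

22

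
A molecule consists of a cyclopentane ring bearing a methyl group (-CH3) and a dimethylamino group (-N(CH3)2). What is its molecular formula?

Atom tally by fragment:
  cyclopentane ring core → C:5 H:10
  (− 2 ring H displaced by substituents)
  + CH3 → C:1 H:3
  + N(CH3)2 → N:1 C:2 H:6
Element totals:
  C: 8
  H: 17
  N: 1

C8H17N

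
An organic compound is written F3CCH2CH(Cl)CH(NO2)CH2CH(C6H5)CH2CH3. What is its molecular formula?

C14H17ClF3NO2

Atom tally by fragment:
  F3CCH2 → C:2 H:2 F:3
  CH(Cl) → C:1 H:1 Cl:1
  CH(NO2) → C:1 H:1 N:1 O:2
  CH2 → C:1 H:2
  CH(C6H5) → C:7 H:6
  CH2 → C:1 H:2
  CH3 → C:1 H:3
Element totals:
  C: 14
  H: 17
  Cl: 1
  F: 3
  N: 1
  O: 2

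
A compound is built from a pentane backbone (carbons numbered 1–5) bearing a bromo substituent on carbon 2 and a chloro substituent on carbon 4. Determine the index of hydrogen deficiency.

0

Atom tally by fragment:
  CH3 → C:1 H:3
  CH(Br) → C:1 H:1 Br:1
  CH2 → C:1 H:2
  CH(Cl) → C:1 H:1 Cl:1
  CH3 → C:1 H:3
Element totals:
  C: 5
  H: 10
  Br: 1
  Cl: 1
Molecular formula: C5H10BrCl.
DoU = (2C + 2 + N − H − X) / 2 = (2·5 + 2 + 0 − 10 − 2) / 2 = 0.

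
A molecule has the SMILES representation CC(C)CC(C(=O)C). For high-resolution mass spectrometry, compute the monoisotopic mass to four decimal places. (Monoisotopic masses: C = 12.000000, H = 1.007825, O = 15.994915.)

114.1045

Atom tally by fragment:
  CH3 → C:1 H:3
  CH(CH3) → C:2 H:4
  CH2 → C:1 H:2
  CH2COCH3 → C:3 H:5 O:1
Element totals:
  C: 7
  H: 14
  O: 1
Molecular formula: C7H14O.
  M = 7(12.0) + 14(1.007825) + 15.994915
    = 84.000000 + 14.109550 + 15.994915 = 114.104465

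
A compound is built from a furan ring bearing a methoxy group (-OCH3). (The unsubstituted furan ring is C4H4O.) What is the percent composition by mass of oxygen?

32.62%

Atom tally by fragment:
  furan ring core → C:4 H:4 O:1
  (− 1 ring H displaced by substituents)
  + OCH3 → C:1 H:3 O:1
Element totals:
  C: 5
  H: 6
  O: 2
Molecular formula: C5H6O2.
Molar mass = 98.101 g/mol.
Mass from O: 2 × 15.999 = 31.998 g/mol.
%O = 31.998 / 98.101 × 100 = 32.62%.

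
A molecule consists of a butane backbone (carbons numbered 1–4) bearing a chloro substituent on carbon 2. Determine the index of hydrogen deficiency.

Atom tally by fragment:
  CH3 → C:1 H:3
  CH(Cl) → C:1 H:1 Cl:1
  CH2 → C:1 H:2
  CH3 → C:1 H:3
Element totals:
  C: 4
  H: 9
  Cl: 1
Molecular formula: C4H9Cl.
DoU = (2C + 2 + N − H − X) / 2 = (2·4 + 2 + 0 − 9 − 1) / 2 = 0.

0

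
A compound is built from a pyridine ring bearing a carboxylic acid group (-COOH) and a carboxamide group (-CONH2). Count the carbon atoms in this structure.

7

Atom tally by fragment:
  pyridine ring core → C:5 H:5 N:1
  (− 2 ring H displaced by substituents)
  + COOH → C:1 H:1 O:2
  + CONH2 → C:1 H:2 O:1 N:1
Element totals:
  C: 7
  H: 6
  N: 2
  O: 3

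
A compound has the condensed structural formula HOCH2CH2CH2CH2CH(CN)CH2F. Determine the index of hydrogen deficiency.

Element totals:
  C: 7
  H: 12
  F: 1
  N: 1
  O: 1
Molecular formula: C7H12FNO.
DoU = (2C + 2 + N − H − X) / 2 = (2·7 + 2 + 1 − 12 − 1) / 2 = 2.

2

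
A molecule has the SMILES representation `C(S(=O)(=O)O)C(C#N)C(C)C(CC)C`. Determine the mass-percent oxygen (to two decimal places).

Atom tally by fragment:
  HO3SCH2 → C:1 H:3 S:1 O:3
  CH(CN) → C:2 H:1 N:1
  CH(CH3) → C:2 H:4
  CH(C2H5) → C:3 H:6
  CH3 → C:1 H:3
Element totals:
  C: 9
  H: 17
  N: 1
  O: 3
  S: 1
Molecular formula: C9H17NO3S.
Molar mass = 219.299 g/mol.
Mass from O: 3 × 15.999 = 47.997 g/mol.
%O = 47.997 / 219.299 × 100 = 21.89%.

21.89%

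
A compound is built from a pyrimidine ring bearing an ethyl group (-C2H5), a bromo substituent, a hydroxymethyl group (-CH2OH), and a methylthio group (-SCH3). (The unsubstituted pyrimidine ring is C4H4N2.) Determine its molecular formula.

Atom tally by fragment:
  pyrimidine ring core → C:4 H:4 N:2
  (− 4 ring H displaced by substituents)
  + C2H5 → C:2 H:5
  + Br → Br:1
  + CH2OH → C:1 H:3 O:1
  + SCH3 → C:1 H:3 S:1
Element totals:
  C: 8
  H: 11
  Br: 1
  N: 2
  O: 1
  S: 1

C8H11BrN2OS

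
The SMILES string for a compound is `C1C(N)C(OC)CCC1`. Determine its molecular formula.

C7H15NO

Atom tally by fragment:
  cyclohexane ring core → C:6 H:12
  (− 2 ring H displaced by substituents)
  + NH2 → N:1 H:2
  + OCH3 → C:1 H:3 O:1
Element totals:
  C: 7
  H: 15
  N: 1
  O: 1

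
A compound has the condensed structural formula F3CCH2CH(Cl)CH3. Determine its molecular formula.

C4H6ClF3

Element totals:
  C: 4
  H: 6
  Cl: 1
  F: 3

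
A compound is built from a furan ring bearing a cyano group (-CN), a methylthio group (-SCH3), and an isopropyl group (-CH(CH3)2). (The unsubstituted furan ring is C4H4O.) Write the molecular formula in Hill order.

C9H11NOS

Atom tally by fragment:
  furan ring core → C:4 H:4 O:1
  (− 3 ring H displaced by substituents)
  + CN → C:1 N:1
  + SCH3 → C:1 H:3 S:1
  + CH(CH3)2 → C:3 H:7
Element totals:
  C: 9
  H: 11
  N: 1
  O: 1
  S: 1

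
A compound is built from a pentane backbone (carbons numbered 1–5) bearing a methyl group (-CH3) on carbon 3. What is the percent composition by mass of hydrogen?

16.38%

Atom tally by fragment:
  CH3 → C:1 H:3
  CH2 → C:1 H:2
  CH(CH3) → C:2 H:4
  CH2 → C:1 H:2
  CH3 → C:1 H:3
Element totals:
  C: 6
  H: 14
Molecular formula: C6H14.
Molar mass = 86.178 g/mol.
Mass from H: 14 × 1.008 = 14.112 g/mol.
%H = 14.112 / 86.178 × 100 = 16.38%.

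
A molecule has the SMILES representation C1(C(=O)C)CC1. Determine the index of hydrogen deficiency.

2

Atom tally by fragment:
  cyclopropane ring core → C:3 H:6
  (− 1 ring H displaced by substituents)
  + COCH3 → C:2 H:3 O:1
Element totals:
  C: 5
  H: 8
  O: 1
Molecular formula: C5H8O.
DoU = (2C + 2 + N − H − X) / 2 = (2·5 + 2 + 0 − 8 − 0) / 2 = 2.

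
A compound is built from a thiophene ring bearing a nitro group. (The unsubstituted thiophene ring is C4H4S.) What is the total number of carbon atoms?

Atom tally by fragment:
  thiophene ring core → C:4 H:4 S:1
  (− 1 ring H displaced by substituents)
  + NO2 → N:1 O:2
Element totals:
  C: 4
  H: 3
  N: 1
  O: 2
  S: 1

4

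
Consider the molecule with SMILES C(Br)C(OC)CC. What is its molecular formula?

Atom tally by fragment:
  BrCH2 → C:1 H:2 Br:1
  CH(OCH3) → C:2 H:4 O:1
  CH2 → C:1 H:2
  CH3 → C:1 H:3
Element totals:
  C: 5
  H: 11
  Br: 1
  O: 1

C5H11BrO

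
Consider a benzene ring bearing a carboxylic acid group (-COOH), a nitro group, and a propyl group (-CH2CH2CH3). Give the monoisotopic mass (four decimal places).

209.0688

Atom tally by fragment:
  benzene ring core → C:6 H:6
  (− 3 ring H displaced by substituents)
  + COOH → C:1 H:1 O:2
  + NO2 → N:1 O:2
  + CH2CH2CH3 → C:3 H:7
Element totals:
  C: 10
  H: 11
  N: 1
  O: 4
Molecular formula: C10H11NO4.
  M = 10(12.0) + 11(1.007825) + 14.003074 + 4(15.994915)
    = 120.000000 + 11.086075 + 14.003074 + 63.979660 = 209.068809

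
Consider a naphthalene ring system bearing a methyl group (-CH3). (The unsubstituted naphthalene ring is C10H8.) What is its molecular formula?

C11H10

Atom tally by fragment:
  naphthalene ring system core → C:10 H:8
  (− 1 ring H displaced by substituents)
  + CH3 → C:1 H:3
Element totals:
  C: 11
  H: 10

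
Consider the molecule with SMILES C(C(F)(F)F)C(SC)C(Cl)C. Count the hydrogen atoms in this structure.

10

Atom tally by fragment:
  F3CCH2 → C:2 H:2 F:3
  CH(SCH3) → C:2 H:4 S:1
  CH(Cl) → C:1 H:1 Cl:1
  CH3 → C:1 H:3
Element totals:
  C: 6
  H: 10
  Cl: 1
  F: 3
  S: 1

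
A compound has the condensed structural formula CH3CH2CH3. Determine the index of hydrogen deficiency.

Atom tally by fragment:
  CH3 → C:1 H:3
  CH2 → C:1 H:2
  CH3 → C:1 H:3
Element totals:
  C: 3
  H: 8
Molecular formula: C3H8.
DoU = (2C + 2 + N − H − X) / 2 = (2·3 + 2 + 0 − 8 − 0) / 2 = 0.

0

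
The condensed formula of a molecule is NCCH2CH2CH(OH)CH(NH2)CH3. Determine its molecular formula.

Atom tally by fragment:
  NCCH2 → C:2 H:2 N:1
  CH2 → C:1 H:2
  CH(OH) → C:1 H:2 O:1
  CH(NH2) → C:1 H:3 N:1
  CH3 → C:1 H:3
Element totals:
  C: 6
  H: 12
  N: 2
  O: 1

C6H12N2O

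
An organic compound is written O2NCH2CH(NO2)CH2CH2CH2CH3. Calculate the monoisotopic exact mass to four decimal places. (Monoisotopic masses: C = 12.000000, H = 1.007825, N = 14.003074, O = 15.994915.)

Atom tally by fragment:
  O2NCH2 → C:1 H:2 N:1 O:2
  CH(NO2) → C:1 H:1 N:1 O:2
  CH2 → C:1 H:2
  CH2 → C:1 H:2
  CH2 → C:1 H:2
  CH3 → C:1 H:3
Element totals:
  C: 6
  H: 12
  N: 2
  O: 4
Molecular formula: C6H12N2O4.
  M = 6(12.0) + 12(1.007825) + 2(14.003074) + 4(15.994915)
    = 72.000000 + 12.093900 + 28.006148 + 63.979660 = 176.079708

176.0797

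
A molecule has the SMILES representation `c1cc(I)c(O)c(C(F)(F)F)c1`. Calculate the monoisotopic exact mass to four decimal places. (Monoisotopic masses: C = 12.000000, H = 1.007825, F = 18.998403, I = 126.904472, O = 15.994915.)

287.9259

Atom tally by fragment:
  benzene ring core → C:6 H:6
  (− 3 ring H displaced by substituents)
  + I → I:1
  + OH → O:1 H:1
  + CF3 → C:1 F:3
Element totals:
  C: 7
  H: 4
  F: 3
  I: 1
  O: 1
Molecular formula: C7H4F3IO.
  M = 7(12.0) + 4(1.007825) + 3(18.998403) + 126.904472 + 15.994915
    = 84.000000 + 4.031300 + 56.995209 + 126.904472 + 15.994915 = 287.925896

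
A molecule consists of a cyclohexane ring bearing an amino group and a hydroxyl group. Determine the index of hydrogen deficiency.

Atom tally by fragment:
  cyclohexane ring core → C:6 H:12
  (− 2 ring H displaced by substituents)
  + NH2 → N:1 H:2
  + OH → O:1 H:1
Element totals:
  C: 6
  H: 13
  N: 1
  O: 1
Molecular formula: C6H13NO.
DoU = (2C + 2 + N − H − X) / 2 = (2·6 + 2 + 1 − 13 − 0) / 2 = 1.

1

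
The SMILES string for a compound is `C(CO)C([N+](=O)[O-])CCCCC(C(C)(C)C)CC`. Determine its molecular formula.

Atom tally by fragment:
  HOCH2CH2 → C:2 H:5 O:1
  CH(NO2) → C:1 H:1 N:1 O:2
  CH2 → C:1 H:2
  CH2 → C:1 H:2
  CH2 → C:1 H:2
  CH2 → C:1 H:2
  CH(C(CH3)3) → C:5 H:10
  CH2 → C:1 H:2
  CH3 → C:1 H:3
Element totals:
  C: 14
  H: 29
  N: 1
  O: 3

C14H29NO3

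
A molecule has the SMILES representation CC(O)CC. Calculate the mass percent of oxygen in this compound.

Atom tally by fragment:
  CH3 → C:1 H:3
  CH(OH) → C:1 H:2 O:1
  CH2 → C:1 H:2
  CH3 → C:1 H:3
Element totals:
  C: 4
  H: 10
  O: 1
Molecular formula: C4H10O.
Molar mass = 74.123 g/mol.
Mass from O: 1 × 15.999 = 15.999 g/mol.
%O = 15.999 / 74.123 × 100 = 21.58%.

21.58%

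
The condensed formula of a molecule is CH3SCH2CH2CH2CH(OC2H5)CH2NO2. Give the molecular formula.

Element totals:
  C: 8
  H: 17
  N: 1
  O: 3
  S: 1

C8H17NO3S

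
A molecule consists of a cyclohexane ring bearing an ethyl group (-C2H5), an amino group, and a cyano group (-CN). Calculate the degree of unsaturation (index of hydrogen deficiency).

Atom tally by fragment:
  cyclohexane ring core → C:6 H:12
  (− 3 ring H displaced by substituents)
  + C2H5 → C:2 H:5
  + NH2 → N:1 H:2
  + CN → C:1 N:1
Element totals:
  C: 9
  H: 16
  N: 2
Molecular formula: C9H16N2.
DoU = (2C + 2 + N − H − X) / 2 = (2·9 + 2 + 2 − 16 − 0) / 2 = 3.

3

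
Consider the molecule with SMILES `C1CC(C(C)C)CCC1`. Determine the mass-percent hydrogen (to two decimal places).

Atom tally by fragment:
  cyclohexane ring core → C:6 H:12
  (− 1 ring H displaced by substituents)
  + CH(CH3)2 → C:3 H:7
Element totals:
  C: 9
  H: 18
Molecular formula: C9H18.
Molar mass = 126.243 g/mol.
Mass from H: 18 × 1.008 = 18.144 g/mol.
%H = 18.144 / 126.243 × 100 = 14.37%.

14.37%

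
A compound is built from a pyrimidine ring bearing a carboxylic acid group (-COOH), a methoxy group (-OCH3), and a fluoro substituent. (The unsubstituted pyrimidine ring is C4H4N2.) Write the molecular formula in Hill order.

Atom tally by fragment:
  pyrimidine ring core → C:4 H:4 N:2
  (− 3 ring H displaced by substituents)
  + COOH → C:1 H:1 O:2
  + OCH3 → C:1 H:3 O:1
  + F → F:1
Element totals:
  C: 6
  H: 5
  F: 1
  N: 2
  O: 3

C6H5FN2O3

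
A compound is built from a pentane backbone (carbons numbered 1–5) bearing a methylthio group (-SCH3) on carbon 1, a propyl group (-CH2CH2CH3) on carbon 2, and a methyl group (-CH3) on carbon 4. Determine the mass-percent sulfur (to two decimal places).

18.39%

Atom tally by fragment:
  CH3SCH2 → C:2 H:5 S:1
  CH(CH2CH2CH3) → C:4 H:8
  CH2 → C:1 H:2
  CH(CH3) → C:2 H:4
  CH3 → C:1 H:3
Element totals:
  C: 10
  H: 22
  S: 1
Molecular formula: C10H22S.
Molar mass = 174.346 g/mol.
Mass from S: 1 × 32.06 = 32.060 g/mol.
%S = 32.060 / 174.346 × 100 = 18.39%.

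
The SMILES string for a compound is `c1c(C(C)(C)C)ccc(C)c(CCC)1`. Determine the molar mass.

190.33 g/mol

Atom tally by fragment:
  benzene ring core → C:6 H:6
  (− 3 ring H displaced by substituents)
  + C(CH3)3 → C:4 H:9
  + CH3 → C:1 H:3
  + CH2CH2CH3 → C:3 H:7
Element totals:
  C: 14
  H: 22
Molecular formula: C14H22.
  M = 14(12.011) + 22(1.008)
    = 168.154 + 22.176 = 190.330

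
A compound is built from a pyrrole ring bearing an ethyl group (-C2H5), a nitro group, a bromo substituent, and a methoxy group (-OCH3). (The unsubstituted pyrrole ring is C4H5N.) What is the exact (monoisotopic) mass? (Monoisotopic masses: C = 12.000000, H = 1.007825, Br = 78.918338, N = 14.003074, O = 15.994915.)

247.9797

Atom tally by fragment:
  pyrrole ring core → C:4 H:5 N:1
  (− 4 ring H displaced by substituents)
  + C2H5 → C:2 H:5
  + NO2 → N:1 O:2
  + Br → Br:1
  + OCH3 → C:1 H:3 O:1
Element totals:
  C: 7
  H: 9
  Br: 1
  N: 2
  O: 3
Molecular formula: C7H9BrN2O3.
  M = 7(12.0) + 9(1.007825) + 78.918338 + 2(14.003074) + 3(15.994915)
    = 84.000000 + 9.070425 + 78.918338 + 28.006148 + 47.984745 = 247.979656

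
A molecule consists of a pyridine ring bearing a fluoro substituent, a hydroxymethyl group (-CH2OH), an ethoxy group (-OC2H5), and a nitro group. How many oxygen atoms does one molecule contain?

Atom tally by fragment:
  pyridine ring core → C:5 H:5 N:1
  (− 4 ring H displaced by substituents)
  + F → F:1
  + CH2OH → C:1 H:3 O:1
  + OC2H5 → C:2 H:5 O:1
  + NO2 → N:1 O:2
Element totals:
  C: 8
  H: 9
  F: 1
  N: 2
  O: 4

4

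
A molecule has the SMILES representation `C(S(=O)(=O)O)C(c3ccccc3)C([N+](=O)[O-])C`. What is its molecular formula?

Atom tally by fragment:
  HO3SCH2 → C:1 H:3 S:1 O:3
  CH(C6H5) → C:7 H:6
  CH(NO2) → C:1 H:1 N:1 O:2
  CH3 → C:1 H:3
Element totals:
  C: 10
  H: 13
  N: 1
  O: 5
  S: 1

C10H13NO5S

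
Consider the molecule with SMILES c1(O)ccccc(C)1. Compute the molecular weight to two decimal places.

108.14 g/mol

Atom tally by fragment:
  benzene ring core → C:6 H:6
  (− 2 ring H displaced by substituents)
  + OH → O:1 H:1
  + CH3 → C:1 H:3
Element totals:
  C: 7
  H: 8
  O: 1
Molecular formula: C7H8O.
  M = 7(12.011) + 8(1.008) + 15.999
    = 84.077 + 8.064 + 15.999 = 108.140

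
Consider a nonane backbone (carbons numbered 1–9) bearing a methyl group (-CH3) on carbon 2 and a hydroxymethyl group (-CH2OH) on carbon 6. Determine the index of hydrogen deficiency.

0

Atom tally by fragment:
  CH3 → C:1 H:3
  CH(CH3) → C:2 H:4
  CH2 → C:1 H:2
  CH2 → C:1 H:2
  CH2 → C:1 H:2
  CH(CH2OH) → C:2 H:4 O:1
  CH2 → C:1 H:2
  CH2 → C:1 H:2
  CH3 → C:1 H:3
Element totals:
  C: 11
  H: 24
  O: 1
Molecular formula: C11H24O.
DoU = (2C + 2 + N − H − X) / 2 = (2·11 + 2 + 0 − 24 − 0) / 2 = 0.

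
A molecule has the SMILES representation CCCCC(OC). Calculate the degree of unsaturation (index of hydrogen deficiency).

0

Atom tally by fragment:
  CH3 → C:1 H:3
  CH2 → C:1 H:2
  CH2 → C:1 H:2
  CH2 → C:1 H:2
  CH2OCH3 → C:2 H:5 O:1
Element totals:
  C: 6
  H: 14
  O: 1
Molecular formula: C6H14O.
DoU = (2C + 2 + N − H − X) / 2 = (2·6 + 2 + 0 − 14 − 0) / 2 = 0.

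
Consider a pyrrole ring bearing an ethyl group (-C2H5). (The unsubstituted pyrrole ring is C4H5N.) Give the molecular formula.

C6H9N

Atom tally by fragment:
  pyrrole ring core → C:4 H:5 N:1
  (− 1 ring H displaced by substituents)
  + C2H5 → C:2 H:5
Element totals:
  C: 6
  H: 9
  N: 1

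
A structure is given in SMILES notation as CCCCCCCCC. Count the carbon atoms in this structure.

9

Atom tally by fragment:
  CH3 → C:1 H:3
  CH2 → C:1 H:2
  CH2 → C:1 H:2
  CH2 → C:1 H:2
  CH2 → C:1 H:2
  CH2 → C:1 H:2
  CH2 → C:1 H:2
  CH2 → C:1 H:2
  CH3 → C:1 H:3
Element totals:
  C: 9
  H: 20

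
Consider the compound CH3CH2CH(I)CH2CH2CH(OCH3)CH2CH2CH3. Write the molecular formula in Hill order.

C10H21IO

Atom tally by fragment:
  CH3 → C:1 H:3
  CH2 → C:1 H:2
  CH(I) → C:1 H:1 I:1
  CH2 → C:1 H:2
  CH2 → C:1 H:2
  CH(OCH3) → C:2 H:4 O:1
  CH2 → C:1 H:2
  CH2 → C:1 H:2
  CH3 → C:1 H:3
Element totals:
  C: 10
  H: 21
  I: 1
  O: 1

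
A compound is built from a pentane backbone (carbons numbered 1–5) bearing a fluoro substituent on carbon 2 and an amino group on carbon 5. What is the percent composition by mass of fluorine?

18.07%

Atom tally by fragment:
  CH3 → C:1 H:3
  CH(F) → C:1 H:1 F:1
  CH2 → C:1 H:2
  CH2 → C:1 H:2
  CH2NH2 → C:1 H:4 N:1
Element totals:
  C: 5
  H: 12
  F: 1
  N: 1
Molecular formula: C5H12FN.
Molar mass = 105.156 g/mol.
Mass from F: 1 × 18.998 = 18.998 g/mol.
%F = 18.998 / 105.156 × 100 = 18.07%.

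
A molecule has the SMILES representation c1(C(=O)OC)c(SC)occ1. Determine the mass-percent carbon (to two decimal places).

48.83%

Atom tally by fragment:
  furan ring core → C:4 H:4 O:1
  (− 2 ring H displaced by substituents)
  + COOCH3 → C:2 H:3 O:2
  + SCH3 → C:1 H:3 S:1
Element totals:
  C: 7
  H: 8
  O: 3
  S: 1
Molecular formula: C7H8O3S.
Molar mass = 172.198 g/mol.
Mass from C: 7 × 12.011 = 84.077 g/mol.
%C = 84.077 / 172.198 × 100 = 48.83%.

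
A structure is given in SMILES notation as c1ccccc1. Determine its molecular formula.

C6H6

Atom tally by fragment:
  benzene ring core → C:6 H:6
Element totals:
  C: 6
  H: 6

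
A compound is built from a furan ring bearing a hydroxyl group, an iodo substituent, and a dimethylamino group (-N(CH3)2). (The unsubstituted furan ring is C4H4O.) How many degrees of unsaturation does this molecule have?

Atom tally by fragment:
  furan ring core → C:4 H:4 O:1
  (− 3 ring H displaced by substituents)
  + OH → O:1 H:1
  + I → I:1
  + N(CH3)2 → N:1 C:2 H:6
Element totals:
  C: 6
  H: 8
  I: 1
  N: 1
  O: 2
Molecular formula: C6H8INO2.
DoU = (2C + 2 + N − H − X) / 2 = (2·6 + 2 + 1 − 8 − 1) / 2 = 3.

3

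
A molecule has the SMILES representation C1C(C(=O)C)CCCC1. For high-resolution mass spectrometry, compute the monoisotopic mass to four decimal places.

Atom tally by fragment:
  cyclohexane ring core → C:6 H:12
  (− 1 ring H displaced by substituents)
  + COCH3 → C:2 H:3 O:1
Element totals:
  C: 8
  H: 14
  O: 1
Molecular formula: C8H14O.
  M = 8(12.0) + 14(1.007825) + 15.994915
    = 96.000000 + 14.109550 + 15.994915 = 126.104465

126.1045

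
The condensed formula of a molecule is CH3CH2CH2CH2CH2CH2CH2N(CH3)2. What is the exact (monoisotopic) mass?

Element totals:
  C: 9
  H: 21
  N: 1
Molecular formula: C9H21N.
  M = 9(12.0) + 21(1.007825) + 14.003074
    = 108.000000 + 21.164325 + 14.003074 = 143.167399

143.1674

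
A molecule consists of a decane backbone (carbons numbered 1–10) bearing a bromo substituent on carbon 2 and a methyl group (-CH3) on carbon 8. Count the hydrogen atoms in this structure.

23

Atom tally by fragment:
  CH3 → C:1 H:3
  CH(Br) → C:1 H:1 Br:1
  CH2 → C:1 H:2
  CH2 → C:1 H:2
  CH2 → C:1 H:2
  CH2 → C:1 H:2
  CH2 → C:1 H:2
  CH(CH3) → C:2 H:4
  CH2 → C:1 H:2
  CH3 → C:1 H:3
Element totals:
  C: 11
  H: 23
  Br: 1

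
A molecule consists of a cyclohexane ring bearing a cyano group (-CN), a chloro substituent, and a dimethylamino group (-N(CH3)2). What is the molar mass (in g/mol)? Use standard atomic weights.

186.68 g/mol

Atom tally by fragment:
  cyclohexane ring core → C:6 H:12
  (− 3 ring H displaced by substituents)
  + CN → C:1 N:1
  + Cl → Cl:1
  + N(CH3)2 → N:1 C:2 H:6
Element totals:
  C: 9
  H: 15
  Cl: 1
  N: 2
Molecular formula: C9H15ClN2.
  M = 9(12.011) + 15(1.008) + 35.45 + 2(14.007)
    = 108.099 + 15.120 + 35.450 + 28.014 = 186.683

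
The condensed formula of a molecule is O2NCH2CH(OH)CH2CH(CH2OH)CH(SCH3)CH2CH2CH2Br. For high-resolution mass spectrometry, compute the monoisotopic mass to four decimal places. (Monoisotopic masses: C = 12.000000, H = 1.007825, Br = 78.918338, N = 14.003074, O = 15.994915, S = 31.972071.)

Atom tally by fragment:
  O2NCH2 → C:1 H:2 N:1 O:2
  CH(OH) → C:1 H:2 O:1
  CH2 → C:1 H:2
  CH(CH2OH) → C:2 H:4 O:1
  CH(SCH3) → C:2 H:4 S:1
  CH2 → C:1 H:2
  CH2 → C:1 H:2
  CH2Br → C:1 H:2 Br:1
Element totals:
  C: 10
  H: 20
  Br: 1
  N: 1
  O: 4
  S: 1
Molecular formula: C10H20BrNO4S.
  M = 10(12.0) + 20(1.007825) + 78.918338 + 14.003074 + 4(15.994915) + 31.972071
    = 120.000000 + 20.156500 + 78.918338 + 14.003074 + 63.979660 + 31.972071 = 329.029643

329.0296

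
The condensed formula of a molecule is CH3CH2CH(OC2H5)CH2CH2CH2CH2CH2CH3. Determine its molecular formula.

C11H24O

Element totals:
  C: 11
  H: 24
  O: 1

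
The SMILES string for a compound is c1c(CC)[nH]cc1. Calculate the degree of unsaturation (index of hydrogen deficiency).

Atom tally by fragment:
  pyrrole ring core → C:4 H:5 N:1
  (− 1 ring H displaced by substituents)
  + C2H5 → C:2 H:5
Element totals:
  C: 6
  H: 9
  N: 1
Molecular formula: C6H9N.
DoU = (2C + 2 + N − H − X) / 2 = (2·6 + 2 + 1 − 9 − 0) / 2 = 3.

3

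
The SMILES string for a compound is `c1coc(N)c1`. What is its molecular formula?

C4H5NO

Atom tally by fragment:
  furan ring core → C:4 H:4 O:1
  (− 1 ring H displaced by substituents)
  + NH2 → N:1 H:2
Element totals:
  C: 4
  H: 5
  N: 1
  O: 1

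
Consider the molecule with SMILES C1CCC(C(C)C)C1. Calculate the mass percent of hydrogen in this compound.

14.37%

Atom tally by fragment:
  cyclopentane ring core → C:5 H:10
  (− 1 ring H displaced by substituents)
  + CH(CH3)2 → C:3 H:7
Element totals:
  C: 8
  H: 16
Molecular formula: C8H16.
Molar mass = 112.216 g/mol.
Mass from H: 16 × 1.008 = 16.128 g/mol.
%H = 16.128 / 112.216 × 100 = 14.37%.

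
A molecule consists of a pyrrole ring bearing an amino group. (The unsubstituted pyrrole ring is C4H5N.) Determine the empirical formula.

Atom tally by fragment:
  pyrrole ring core → C:4 H:5 N:1
  (− 1 ring H displaced by substituents)
  + NH2 → N:1 H:2
Element totals:
  C: 4
  H: 6
  N: 2
Molecular formula: C4H6N2.
gcd of subscripts = 2; dividing each by 2:
  C: 4/2 = 2
  H: 6/2 = 3
  N: 2/2 = 1

C2H3N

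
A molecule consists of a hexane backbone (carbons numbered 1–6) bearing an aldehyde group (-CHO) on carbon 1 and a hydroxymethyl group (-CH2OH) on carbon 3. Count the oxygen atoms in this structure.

2

Atom tally by fragment:
  OHCCH2 → C:2 H:3 O:1
  CH2 → C:1 H:2
  CH(CH2OH) → C:2 H:4 O:1
  CH2 → C:1 H:2
  CH2 → C:1 H:2
  CH3 → C:1 H:3
Element totals:
  C: 8
  H: 16
  O: 2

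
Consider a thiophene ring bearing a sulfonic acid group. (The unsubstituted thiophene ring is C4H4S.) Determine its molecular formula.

Atom tally by fragment:
  thiophene ring core → C:4 H:4 S:1
  (− 1 ring H displaced by substituents)
  + SO3H → S:1 O:3 H:1
Element totals:
  C: 4
  H: 4
  O: 3
  S: 2

C4H4O3S2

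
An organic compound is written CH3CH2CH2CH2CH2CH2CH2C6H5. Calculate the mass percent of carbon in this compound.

Atom tally by fragment:
  CH3 → C:1 H:3
  CH2 → C:1 H:2
  CH2 → C:1 H:2
  CH2 → C:1 H:2
  CH2 → C:1 H:2
  CH2 → C:1 H:2
  CH2C6H5 → C:7 H:7
Element totals:
  C: 13
  H: 20
Molecular formula: C13H20.
Molar mass = 176.303 g/mol.
Mass from C: 13 × 12.011 = 156.143 g/mol.
%C = 156.143 / 176.303 × 100 = 88.57%.

88.57%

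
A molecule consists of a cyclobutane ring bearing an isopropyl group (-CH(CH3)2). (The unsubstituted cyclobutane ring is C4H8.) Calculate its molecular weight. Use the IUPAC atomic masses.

98.19 g/mol

Atom tally by fragment:
  cyclobutane ring core → C:4 H:8
  (− 1 ring H displaced by substituents)
  + CH(CH3)2 → C:3 H:7
Element totals:
  C: 7
  H: 14
Molecular formula: C7H14.
  M = 7(12.011) + 14(1.008)
    = 84.077 + 14.112 = 98.189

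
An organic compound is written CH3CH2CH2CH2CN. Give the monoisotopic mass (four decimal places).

Element totals:
  C: 5
  H: 9
  N: 1
Molecular formula: C5H9N.
  M = 5(12.0) + 9(1.007825) + 14.003074
    = 60.000000 + 9.070425 + 14.003074 = 83.073499

83.0735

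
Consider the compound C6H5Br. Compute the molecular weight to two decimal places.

157.01 g/mol

Atom tally by fragment:
  benzene ring core → C:6 H:6
  (− 1 ring H displaced by substituents)
  + Br → Br:1
Element totals:
  C: 6
  H: 5
  Br: 1
Molecular formula: C6H5Br.
  M = 6(12.011) + 5(1.008) + 79.904
    = 72.066 + 5.040 + 79.904 = 157.010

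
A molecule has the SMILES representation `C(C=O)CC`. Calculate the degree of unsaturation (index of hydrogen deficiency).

Atom tally by fragment:
  OHCCH2 → C:2 H:3 O:1
  CH2 → C:1 H:2
  CH3 → C:1 H:3
Element totals:
  C: 4
  H: 8
  O: 1
Molecular formula: C4H8O.
DoU = (2C + 2 + N − H − X) / 2 = (2·4 + 2 + 0 − 8 − 0) / 2 = 1.

1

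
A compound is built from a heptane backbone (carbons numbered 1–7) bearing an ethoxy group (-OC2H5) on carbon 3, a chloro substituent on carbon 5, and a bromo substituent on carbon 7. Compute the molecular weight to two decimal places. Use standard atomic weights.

Atom tally by fragment:
  CH3 → C:1 H:3
  CH2 → C:1 H:2
  CH(OC2H5) → C:3 H:6 O:1
  CH2 → C:1 H:2
  CH(Cl) → C:1 H:1 Cl:1
  CH2 → C:1 H:2
  CH2Br → C:1 H:2 Br:1
Element totals:
  C: 9
  H: 18
  Br: 1
  Cl: 1
  O: 1
Molecular formula: C9H18BrClO.
  M = 9(12.011) + 18(1.008) + 79.904 + 35.45 + 15.999
    = 108.099 + 18.144 + 79.904 + 35.450 + 15.999 = 257.596

257.60 g/mol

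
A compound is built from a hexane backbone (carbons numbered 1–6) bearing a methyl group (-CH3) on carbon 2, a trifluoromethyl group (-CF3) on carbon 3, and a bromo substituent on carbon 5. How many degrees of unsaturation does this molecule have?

Atom tally by fragment:
  CH3 → C:1 H:3
  CH(CH3) → C:2 H:4
  CH(CF3) → C:2 H:1 F:3
  CH2 → C:1 H:2
  CH(Br) → C:1 H:1 Br:1
  CH3 → C:1 H:3
Element totals:
  C: 8
  H: 14
  Br: 1
  F: 3
Molecular formula: C8H14BrF3.
DoU = (2C + 2 + N − H − X) / 2 = (2·8 + 2 + 0 − 14 − 4) / 2 = 0.

0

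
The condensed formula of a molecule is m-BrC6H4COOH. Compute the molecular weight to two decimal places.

Atom tally by fragment:
  benzene ring core → C:6 H:6
  (− 2 ring H displaced by substituents)
  + Br → Br:1
  + COOH → C:1 H:1 O:2
Element totals:
  C: 7
  H: 5
  Br: 1
  O: 2
Molecular formula: C7H5BrO2.
  M = 7(12.011) + 5(1.008) + 79.904 + 2(15.999)
    = 84.077 + 5.040 + 79.904 + 31.998 = 201.019

201.02 g/mol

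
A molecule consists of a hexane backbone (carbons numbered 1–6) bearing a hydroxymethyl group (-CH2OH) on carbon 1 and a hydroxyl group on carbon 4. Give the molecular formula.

C7H16O2

Atom tally by fragment:
  HOCH2CH2 → C:2 H:5 O:1
  CH2 → C:1 H:2
  CH2 → C:1 H:2
  CH(OH) → C:1 H:2 O:1
  CH2 → C:1 H:2
  CH3 → C:1 H:3
Element totals:
  C: 7
  H: 16
  O: 2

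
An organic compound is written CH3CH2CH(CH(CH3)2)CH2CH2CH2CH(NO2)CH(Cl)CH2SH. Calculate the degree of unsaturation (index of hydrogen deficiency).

Element totals:
  C: 12
  H: 24
  Cl: 1
  N: 1
  O: 2
  S: 1
Molecular formula: C12H24ClNO2S.
DoU = (2C + 2 + N − H − X) / 2 = (2·12 + 2 + 1 − 24 − 1) / 2 = 1.

1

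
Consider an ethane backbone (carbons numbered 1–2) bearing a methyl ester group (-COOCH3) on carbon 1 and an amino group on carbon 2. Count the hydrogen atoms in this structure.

Atom tally by fragment:
  CH3OOCCH2 → C:3 H:5 O:2
  CH2NH2 → C:1 H:4 N:1
Element totals:
  C: 4
  H: 9
  N: 1
  O: 2

9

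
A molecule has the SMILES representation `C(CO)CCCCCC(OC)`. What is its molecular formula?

Atom tally by fragment:
  HOCH2CH2 → C:2 H:5 O:1
  CH2 → C:1 H:2
  CH2 → C:1 H:2
  CH2 → C:1 H:2
  CH2 → C:1 H:2
  CH2 → C:1 H:2
  CH2OCH3 → C:2 H:5 O:1
Element totals:
  C: 9
  H: 20
  O: 2

C9H20O2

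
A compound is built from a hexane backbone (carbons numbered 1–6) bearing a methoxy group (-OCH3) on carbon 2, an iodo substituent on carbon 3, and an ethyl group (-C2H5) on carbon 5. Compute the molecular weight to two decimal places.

Atom tally by fragment:
  CH3 → C:1 H:3
  CH(OCH3) → C:2 H:4 O:1
  CH(I) → C:1 H:1 I:1
  CH2 → C:1 H:2
  CH(C2H5) → C:3 H:6
  CH3 → C:1 H:3
Element totals:
  C: 9
  H: 19
  I: 1
  O: 1
Molecular formula: C9H19IO.
  M = 9(12.011) + 19(1.008) + 126.904 + 15.999
    = 108.099 + 19.152 + 126.904 + 15.999 = 270.154

270.15 g/mol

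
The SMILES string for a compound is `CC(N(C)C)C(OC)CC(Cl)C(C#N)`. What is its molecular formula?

C10H19ClN2O

Atom tally by fragment:
  CH3 → C:1 H:3
  CH(N(CH3)2) → C:3 H:7 N:1
  CH(OCH3) → C:2 H:4 O:1
  CH2 → C:1 H:2
  CH(Cl) → C:1 H:1 Cl:1
  CH2CN → C:2 H:2 N:1
Element totals:
  C: 10
  H: 19
  Cl: 1
  N: 2
  O: 1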